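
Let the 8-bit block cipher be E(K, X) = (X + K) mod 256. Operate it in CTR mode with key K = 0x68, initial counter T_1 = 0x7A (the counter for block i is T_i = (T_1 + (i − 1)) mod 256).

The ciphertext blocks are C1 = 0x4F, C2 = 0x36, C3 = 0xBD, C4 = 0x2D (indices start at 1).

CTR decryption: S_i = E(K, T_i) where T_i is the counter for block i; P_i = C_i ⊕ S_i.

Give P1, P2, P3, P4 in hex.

P1 = 0xAD, P2 = 0xD5, P3 = 0x59, P4 = 0xC8

P1: T = 0x7A, S = E(K, T) = 0xE2; 0x4F ⊕ 0xE2 = 0xAD.
P2: T = 0x7B, S = E(K, T) = 0xE3; 0x36 ⊕ 0xE3 = 0xD5.
P3: T = 0x7C, S = E(K, T) = 0xE4; 0xBD ⊕ 0xE4 = 0x59.
P4: T = 0x7D, S = E(K, T) = 0xE5; 0x2D ⊕ 0xE5 = 0xC8.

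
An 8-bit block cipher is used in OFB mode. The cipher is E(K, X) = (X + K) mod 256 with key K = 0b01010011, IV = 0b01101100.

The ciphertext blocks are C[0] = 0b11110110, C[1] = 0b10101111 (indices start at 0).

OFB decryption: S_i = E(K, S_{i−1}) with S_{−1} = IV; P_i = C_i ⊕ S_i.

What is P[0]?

P[0] = 0b01001001

P[0]: S = E(K, 0b01101100) = 0b10111111; 0b11110110 ⊕ 0b10111111 = 0b01001001.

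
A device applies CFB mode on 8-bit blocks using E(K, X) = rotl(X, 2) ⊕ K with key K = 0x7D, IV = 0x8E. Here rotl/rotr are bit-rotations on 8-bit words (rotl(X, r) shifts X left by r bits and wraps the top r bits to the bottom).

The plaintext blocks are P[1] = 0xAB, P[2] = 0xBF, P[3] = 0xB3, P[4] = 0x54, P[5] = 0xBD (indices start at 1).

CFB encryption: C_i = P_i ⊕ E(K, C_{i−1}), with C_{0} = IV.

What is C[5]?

C[5] = 0xD4

C[1]: E(K, 0x8E) = 0x47; 0xAB ⊕ 0x47 = 0xEC.
C[2]: E(K, 0xEC) = 0xCE; 0xBF ⊕ 0xCE = 0x71.
C[3]: E(K, 0x71) = 0xB8; 0xB3 ⊕ 0xB8 = 0x0B.
C[4]: E(K, 0x0B) = 0x51; 0x54 ⊕ 0x51 = 0x05.
C[5]: E(K, 0x05) = 0x69; 0xBD ⊕ 0x69 = 0xD4.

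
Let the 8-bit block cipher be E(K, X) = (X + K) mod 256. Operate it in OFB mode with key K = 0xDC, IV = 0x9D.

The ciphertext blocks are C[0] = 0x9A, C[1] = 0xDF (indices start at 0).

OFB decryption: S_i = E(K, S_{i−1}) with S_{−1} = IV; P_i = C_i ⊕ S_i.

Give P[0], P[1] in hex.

P[0]: S = E(K, 0x9D) = 0x79; 0x9A ⊕ 0x79 = 0xE3.
P[1]: S = E(K, 0x79) = 0x55; 0xDF ⊕ 0x55 = 0x8A.

P[0] = 0xE3, P[1] = 0x8A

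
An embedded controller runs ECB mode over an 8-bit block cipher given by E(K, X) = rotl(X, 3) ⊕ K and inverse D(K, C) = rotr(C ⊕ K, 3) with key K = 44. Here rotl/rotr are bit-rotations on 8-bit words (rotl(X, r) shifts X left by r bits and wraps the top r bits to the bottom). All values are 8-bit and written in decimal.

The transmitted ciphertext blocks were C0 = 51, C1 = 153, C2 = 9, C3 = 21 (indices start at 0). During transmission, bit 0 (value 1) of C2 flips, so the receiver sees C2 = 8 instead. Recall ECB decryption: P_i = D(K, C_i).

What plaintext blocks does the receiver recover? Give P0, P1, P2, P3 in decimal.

Only C2 changed, to 8. In ECB, a change in C_i affects only P_i. Decrypting the received ciphertext:
P0: D(K, 51) = 227.
P1: D(K, 153) = 182.
P2: D(K, 8) = 132.
P3: D(K, 21) = 39.
Blocks that differ from the original plaintext: P2.

P0 = 227, P1 = 182, P2 = 132, P3 = 39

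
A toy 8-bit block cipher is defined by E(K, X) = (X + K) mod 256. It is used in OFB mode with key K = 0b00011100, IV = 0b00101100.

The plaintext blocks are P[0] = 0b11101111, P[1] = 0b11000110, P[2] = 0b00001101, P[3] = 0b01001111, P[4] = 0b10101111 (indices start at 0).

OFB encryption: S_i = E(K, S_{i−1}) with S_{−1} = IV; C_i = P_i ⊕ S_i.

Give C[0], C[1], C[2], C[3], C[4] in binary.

C[0]: S = E(K, 0b00101100) = 0b01001000; 0b11101111 ⊕ 0b01001000 = 0b10100111.
C[1]: S = E(K, 0b01001000) = 0b01100100; 0b11000110 ⊕ 0b01100100 = 0b10100010.
C[2]: S = E(K, 0b01100100) = 0b10000000; 0b00001101 ⊕ 0b10000000 = 0b10001101.
C[3]: S = E(K, 0b10000000) = 0b10011100; 0b01001111 ⊕ 0b10011100 = 0b11010011.
C[4]: S = E(K, 0b10011100) = 0b10111000; 0b10101111 ⊕ 0b10111000 = 0b00010111.

C[0] = 0b10100111, C[1] = 0b10100010, C[2] = 0b10001101, C[3] = 0b11010011, C[4] = 0b00010111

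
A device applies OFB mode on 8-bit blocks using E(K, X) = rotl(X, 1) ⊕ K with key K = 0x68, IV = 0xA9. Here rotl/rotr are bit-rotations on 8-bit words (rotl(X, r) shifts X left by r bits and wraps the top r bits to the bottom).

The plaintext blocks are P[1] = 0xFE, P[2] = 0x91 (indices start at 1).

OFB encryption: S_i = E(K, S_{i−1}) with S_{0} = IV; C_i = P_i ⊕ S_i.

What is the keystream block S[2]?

0x1E

C[1]: S = E(K, 0xA9) = 0x3B; 0xFE ⊕ 0x3B = 0xC5.
C[2]: S = E(K, 0x3B) = 0x1E; 0x91 ⊕ 0x1E = 0x8F.
So S[2] = 0x1E.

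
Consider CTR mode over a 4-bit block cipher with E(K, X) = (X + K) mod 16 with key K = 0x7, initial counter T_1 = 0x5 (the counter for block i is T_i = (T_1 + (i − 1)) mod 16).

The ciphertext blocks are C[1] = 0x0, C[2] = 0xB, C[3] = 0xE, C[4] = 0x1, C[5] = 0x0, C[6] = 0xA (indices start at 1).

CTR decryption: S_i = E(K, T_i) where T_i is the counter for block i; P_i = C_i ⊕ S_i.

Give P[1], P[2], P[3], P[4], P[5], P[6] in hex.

P[1]: T = 0x5, S = E(K, T) = 0xC; 0x0 ⊕ 0xC = 0xC.
P[2]: T = 0x6, S = E(K, T) = 0xD; 0xB ⊕ 0xD = 0x6.
P[3]: T = 0x7, S = E(K, T) = 0xE; 0xE ⊕ 0xE = 0x0.
P[4]: T = 0x8, S = E(K, T) = 0xF; 0x1 ⊕ 0xF = 0xE.
P[5]: T = 0x9, S = E(K, T) = 0x0; 0x0 ⊕ 0x0 = 0x0.
P[6]: T = 0xA, S = E(K, T) = 0x1; 0xA ⊕ 0x1 = 0xB.

P[1] = 0xC, P[2] = 0x6, P[3] = 0x0, P[4] = 0xE, P[5] = 0x0, P[6] = 0xB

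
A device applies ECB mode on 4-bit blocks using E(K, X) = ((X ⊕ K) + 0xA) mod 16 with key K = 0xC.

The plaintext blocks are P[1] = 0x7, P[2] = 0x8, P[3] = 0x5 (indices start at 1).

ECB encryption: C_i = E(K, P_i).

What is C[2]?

C[2] = 0xE

C[2]: E(K, 0x8) = 0xE.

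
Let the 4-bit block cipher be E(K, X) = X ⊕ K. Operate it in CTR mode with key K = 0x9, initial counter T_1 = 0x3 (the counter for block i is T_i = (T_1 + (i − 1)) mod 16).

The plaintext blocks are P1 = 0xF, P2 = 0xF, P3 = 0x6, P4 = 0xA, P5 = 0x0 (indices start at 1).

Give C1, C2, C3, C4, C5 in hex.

CTR encryption: S_i = E(K, T_i) where T_i is the counter for block i; C_i = P_i ⊕ S_i.
C1: T = 0x3, S = E(K, T) = 0xA; 0xF ⊕ 0xA = 0x5.
C2: T = 0x4, S = E(K, T) = 0xD; 0xF ⊕ 0xD = 0x2.
C3: T = 0x5, S = E(K, T) = 0xC; 0x6 ⊕ 0xC = 0xA.
C4: T = 0x6, S = E(K, T) = 0xF; 0xA ⊕ 0xF = 0x5.
C5: T = 0x7, S = E(K, T) = 0xE; 0x0 ⊕ 0xE = 0xE.

C1 = 0x5, C2 = 0x2, C3 = 0xA, C4 = 0x5, C5 = 0xE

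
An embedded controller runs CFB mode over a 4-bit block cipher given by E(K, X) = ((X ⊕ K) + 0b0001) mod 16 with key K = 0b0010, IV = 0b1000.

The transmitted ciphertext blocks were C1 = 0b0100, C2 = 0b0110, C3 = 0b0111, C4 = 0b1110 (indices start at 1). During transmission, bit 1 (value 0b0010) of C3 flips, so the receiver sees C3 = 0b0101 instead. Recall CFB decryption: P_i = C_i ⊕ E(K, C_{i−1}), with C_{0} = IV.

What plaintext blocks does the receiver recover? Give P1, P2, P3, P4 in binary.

Only C3 changed, to 0b0101. In CFB, a change in C_i flips the same bit in P_i and garbles P_{i+1}. Decrypting the received ciphertext:
P1: E(K, 0b1000) = 0b1011; 0b0100 ⊕ 0b1011 = 0b1111.
P2: E(K, 0b0100) = 0b0111; 0b0110 ⊕ 0b0111 = 0b0001.
P3: E(K, 0b0110) = 0b0101; 0b0101 ⊕ 0b0101 = 0b0000.
P4: E(K, 0b0101) = 0b1000; 0b1110 ⊕ 0b1000 = 0b0110.
Blocks that differ from the original plaintext: P3, P4.

P1 = 0b1111, P2 = 0b0001, P3 = 0b0000, P4 = 0b0110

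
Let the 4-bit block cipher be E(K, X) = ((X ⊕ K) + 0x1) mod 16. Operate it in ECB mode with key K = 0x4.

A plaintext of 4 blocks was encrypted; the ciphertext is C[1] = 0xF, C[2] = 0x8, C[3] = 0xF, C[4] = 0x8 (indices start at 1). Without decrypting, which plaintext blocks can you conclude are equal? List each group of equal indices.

P[1] = P[3]; P[2] = P[4]

ECB encrypts each block independently with the same key, so equal ciphertext blocks imply equal plaintext blocks.
C[1] = C[3] = 0xF, so P[1] = P[3].
C[2] = C[4] = 0x8, so P[2] = P[4].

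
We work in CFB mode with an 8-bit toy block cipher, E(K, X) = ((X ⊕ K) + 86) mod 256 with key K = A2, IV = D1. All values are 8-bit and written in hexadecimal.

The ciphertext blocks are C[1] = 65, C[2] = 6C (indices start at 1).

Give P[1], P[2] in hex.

CFB decryption: P_i = C_i ⊕ E(K, C_{i−1}), with C_{0} = IV.
P[1]: E(K, D1) = F9; 65 ⊕ F9 = 9C.
P[2]: E(K, 65) = 4D; 6C ⊕ 4D = 21.

P[1] = 9C, P[2] = 21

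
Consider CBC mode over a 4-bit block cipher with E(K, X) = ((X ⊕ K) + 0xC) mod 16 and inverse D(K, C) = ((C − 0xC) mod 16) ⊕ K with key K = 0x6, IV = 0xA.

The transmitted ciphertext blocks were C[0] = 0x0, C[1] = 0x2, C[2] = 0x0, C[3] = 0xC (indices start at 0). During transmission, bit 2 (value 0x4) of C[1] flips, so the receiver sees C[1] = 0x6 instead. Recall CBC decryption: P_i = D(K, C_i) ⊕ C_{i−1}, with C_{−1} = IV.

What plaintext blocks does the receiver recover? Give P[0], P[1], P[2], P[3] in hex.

Only C[1] changed, to 0x6. In CBC, a change in C_i garbles P_i and flips the same bit in P_{i+1}. Decrypting the received ciphertext:
P[0]: D(K, 0x0) = 0x2; 0x2 ⊕ 0xA = 0x8.
P[1]: D(K, 0x6) = 0xC; 0xC ⊕ 0x0 = 0xC.
P[2]: D(K, 0x0) = 0x2; 0x2 ⊕ 0x6 = 0x4.
P[3]: D(K, 0xC) = 0x6; 0x6 ⊕ 0x0 = 0x6.
Blocks that differ from the original plaintext: P[1], P[2].

P[0] = 0x8, P[1] = 0xC, P[2] = 0x4, P[3] = 0x6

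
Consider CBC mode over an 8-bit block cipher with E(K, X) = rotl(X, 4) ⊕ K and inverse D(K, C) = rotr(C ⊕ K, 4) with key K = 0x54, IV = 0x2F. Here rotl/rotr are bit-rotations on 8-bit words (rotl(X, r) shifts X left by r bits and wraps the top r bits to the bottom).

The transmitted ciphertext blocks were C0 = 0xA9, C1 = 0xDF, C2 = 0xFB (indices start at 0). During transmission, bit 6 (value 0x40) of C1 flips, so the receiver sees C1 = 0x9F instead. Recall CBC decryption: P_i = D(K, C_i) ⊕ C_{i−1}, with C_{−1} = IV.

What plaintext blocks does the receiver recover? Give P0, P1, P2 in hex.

Only C1 changed, to 0x9F. In CBC, a change in C_i garbles P_i and flips the same bit in P_{i+1}. Decrypting the received ciphertext:
P0: D(K, 0xA9) = 0xDF; 0xDF ⊕ 0x2F = 0xF0.
P1: D(K, 0x9F) = 0xBC; 0xBC ⊕ 0xA9 = 0x15.
P2: D(K, 0xFB) = 0xFA; 0xFA ⊕ 0x9F = 0x65.
Blocks that differ from the original plaintext: P1, P2.

P0 = 0xF0, P1 = 0x15, P2 = 0x65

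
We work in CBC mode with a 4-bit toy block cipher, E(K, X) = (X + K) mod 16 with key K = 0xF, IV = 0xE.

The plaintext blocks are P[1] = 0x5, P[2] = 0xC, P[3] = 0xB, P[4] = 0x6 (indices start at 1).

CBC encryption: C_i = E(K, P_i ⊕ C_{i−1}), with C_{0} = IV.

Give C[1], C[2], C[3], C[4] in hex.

C[1] = 0xA, C[2] = 0x5, C[3] = 0xD, C[4] = 0xA

C[1]: P[1] ⊕ 0xE = 0xB; E(K, 0xB) = 0xA.
C[2]: P[2] ⊕ 0xA = 0x6; E(K, 0x6) = 0x5.
C[3]: P[3] ⊕ 0x5 = 0xE; E(K, 0xE) = 0xD.
C[4]: P[4] ⊕ 0xD = 0xB; E(K, 0xB) = 0xA.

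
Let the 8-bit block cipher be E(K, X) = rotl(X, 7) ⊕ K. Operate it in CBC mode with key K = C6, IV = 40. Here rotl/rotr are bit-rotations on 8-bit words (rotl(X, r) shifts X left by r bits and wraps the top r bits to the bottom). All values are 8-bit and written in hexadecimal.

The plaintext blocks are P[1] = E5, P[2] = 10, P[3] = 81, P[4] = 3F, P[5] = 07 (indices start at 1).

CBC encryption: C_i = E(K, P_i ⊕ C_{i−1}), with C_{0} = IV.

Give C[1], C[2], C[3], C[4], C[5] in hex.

C[1] = 14, C[2] = C4, C[3] = 64, C[4] = 6B, C[5] = F0

C[1]: P[1] ⊕ 40 = A5; E(K, A5) = 14.
C[2]: P[2] ⊕ 14 = 04; E(K, 04) = C4.
C[3]: P[3] ⊕ C4 = 45; E(K, 45) = 64.
C[4]: P[4] ⊕ 64 = 5B; E(K, 5B) = 6B.
C[5]: P[5] ⊕ 6B = 6C; E(K, 6C) = F0.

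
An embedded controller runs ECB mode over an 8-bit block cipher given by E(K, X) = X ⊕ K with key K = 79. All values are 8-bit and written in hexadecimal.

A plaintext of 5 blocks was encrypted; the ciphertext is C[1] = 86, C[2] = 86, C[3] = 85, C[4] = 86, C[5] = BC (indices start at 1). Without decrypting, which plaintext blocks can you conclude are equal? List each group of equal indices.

P[1] = P[2] = P[4]

ECB encrypts each block independently with the same key, so equal ciphertext blocks imply equal plaintext blocks.
C[1] = C[2] = C[4] = 86, so P[1] = P[2] = P[4].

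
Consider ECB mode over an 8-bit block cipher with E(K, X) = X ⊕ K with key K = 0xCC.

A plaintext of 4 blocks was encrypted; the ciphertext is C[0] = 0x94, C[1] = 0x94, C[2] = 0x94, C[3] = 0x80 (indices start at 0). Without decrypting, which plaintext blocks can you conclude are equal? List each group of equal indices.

P[0] = P[1] = P[2]

ECB encrypts each block independently with the same key, so equal ciphertext blocks imply equal plaintext blocks.
C[0] = C[1] = C[2] = 0x94, so P[0] = P[1] = P[2].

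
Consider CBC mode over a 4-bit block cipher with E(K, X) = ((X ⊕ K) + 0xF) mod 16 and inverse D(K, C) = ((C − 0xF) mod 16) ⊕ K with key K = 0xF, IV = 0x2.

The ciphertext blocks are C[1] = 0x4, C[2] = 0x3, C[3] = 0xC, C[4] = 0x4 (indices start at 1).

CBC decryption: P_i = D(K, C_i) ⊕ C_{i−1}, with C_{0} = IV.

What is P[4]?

P[4]: D(K, 0x4) = 0xA; 0xA ⊕ 0xC = 0x6.

P[4] = 0x6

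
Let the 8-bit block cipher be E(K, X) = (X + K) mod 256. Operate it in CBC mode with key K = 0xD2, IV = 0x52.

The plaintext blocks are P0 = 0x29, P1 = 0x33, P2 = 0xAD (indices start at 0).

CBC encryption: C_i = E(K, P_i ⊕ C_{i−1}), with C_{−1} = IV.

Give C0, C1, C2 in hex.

C0 = 0x4D, C1 = 0x50, C2 = 0xCF

C0: P0 ⊕ 0x52 = 0x7B; E(K, 0x7B) = 0x4D.
C1: P1 ⊕ 0x4D = 0x7E; E(K, 0x7E) = 0x50.
C2: P2 ⊕ 0x50 = 0xFD; E(K, 0xFD) = 0xCF.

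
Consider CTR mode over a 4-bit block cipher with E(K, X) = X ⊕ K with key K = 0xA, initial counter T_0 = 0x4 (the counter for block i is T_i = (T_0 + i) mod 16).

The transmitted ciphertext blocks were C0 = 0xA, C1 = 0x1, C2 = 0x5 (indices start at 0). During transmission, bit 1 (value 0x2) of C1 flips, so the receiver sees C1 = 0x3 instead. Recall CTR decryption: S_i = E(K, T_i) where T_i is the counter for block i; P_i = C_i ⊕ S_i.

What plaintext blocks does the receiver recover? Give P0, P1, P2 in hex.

Only C1 changed, to 0x3. In CTR, a change in C_i flips the same bit in P_i only; the keystream is unaffected. Decrypting the received ciphertext:
P0: T = 0x4, S = E(K, T) = 0xE; 0xA ⊕ 0xE = 0x4.
P1: T = 0x5, S = E(K, T) = 0xF; 0x3 ⊕ 0xF = 0xC.
P2: T = 0x6, S = E(K, T) = 0xC; 0x5 ⊕ 0xC = 0x9.
Blocks that differ from the original plaintext: P1.

P0 = 0x4, P1 = 0xC, P2 = 0x9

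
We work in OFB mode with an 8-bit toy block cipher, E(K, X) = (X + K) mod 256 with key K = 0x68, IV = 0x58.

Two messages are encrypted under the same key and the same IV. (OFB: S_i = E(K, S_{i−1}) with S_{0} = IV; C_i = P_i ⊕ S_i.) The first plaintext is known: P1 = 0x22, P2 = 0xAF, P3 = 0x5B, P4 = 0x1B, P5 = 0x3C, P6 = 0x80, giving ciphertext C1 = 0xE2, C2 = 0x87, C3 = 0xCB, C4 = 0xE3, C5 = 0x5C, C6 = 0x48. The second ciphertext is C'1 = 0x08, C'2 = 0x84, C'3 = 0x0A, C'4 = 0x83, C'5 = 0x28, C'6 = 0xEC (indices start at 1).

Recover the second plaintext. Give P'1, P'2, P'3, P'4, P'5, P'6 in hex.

In OFB with a reused IV, both messages share the same keystream S_i, so C_i ⊕ C'_i = P_i ⊕ P'_i and thus P'_i = P_i ⊕ C_i ⊕ C'_i.
P'1: 0x22 ⊕ 0xE2 ⊕ 0x08 = 0xC8.
P'2: 0xAF ⊕ 0x87 ⊕ 0x84 = 0xAC.
P'3: 0x5B ⊕ 0xCB ⊕ 0x0A = 0x9A.
P'4: 0x1B ⊕ 0xE3 ⊕ 0x83 = 0x7B.
P'5: 0x3C ⊕ 0x5C ⊕ 0x28 = 0x48.
P'6: 0x80 ⊕ 0x48 ⊕ 0xEC = 0x24.

P'1 = 0xC8, P'2 = 0xAC, P'3 = 0x9A, P'4 = 0x7B, P'5 = 0x48, P'6 = 0x24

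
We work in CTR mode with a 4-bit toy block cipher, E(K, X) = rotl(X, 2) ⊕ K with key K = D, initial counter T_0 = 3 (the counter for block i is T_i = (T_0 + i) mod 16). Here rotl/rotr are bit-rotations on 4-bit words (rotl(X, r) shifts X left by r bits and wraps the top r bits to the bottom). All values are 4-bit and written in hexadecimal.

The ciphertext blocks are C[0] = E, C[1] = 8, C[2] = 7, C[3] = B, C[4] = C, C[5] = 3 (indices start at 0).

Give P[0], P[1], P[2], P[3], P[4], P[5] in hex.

P[0] = F, P[1] = 4, P[2] = F, P[3] = F, P[4] = C, P[5] = C

CTR decryption: S_i = E(K, T_i) where T_i is the counter for block i; P_i = C_i ⊕ S_i.
P[0]: T = 3, S = E(K, T) = 1; E ⊕ 1 = F.
P[1]: T = 4, S = E(K, T) = C; 8 ⊕ C = 4.
P[2]: T = 5, S = E(K, T) = 8; 7 ⊕ 8 = F.
P[3]: T = 6, S = E(K, T) = 4; B ⊕ 4 = F.
P[4]: T = 7, S = E(K, T) = 0; C ⊕ 0 = C.
P[5]: T = 8, S = E(K, T) = F; 3 ⊕ F = C.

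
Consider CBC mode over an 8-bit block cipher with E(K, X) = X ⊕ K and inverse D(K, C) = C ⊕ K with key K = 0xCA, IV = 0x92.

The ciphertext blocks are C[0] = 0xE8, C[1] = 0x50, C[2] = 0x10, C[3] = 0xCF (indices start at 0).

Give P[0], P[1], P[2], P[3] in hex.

CBC decryption: P_i = D(K, C_i) ⊕ C_{i−1}, with C_{−1} = IV.
P[0]: D(K, 0xE8) = 0x22; 0x22 ⊕ 0x92 = 0xB0.
P[1]: D(K, 0x50) = 0x9A; 0x9A ⊕ 0xE8 = 0x72.
P[2]: D(K, 0x10) = 0xDA; 0xDA ⊕ 0x50 = 0x8A.
P[3]: D(K, 0xCF) = 0x05; 0x05 ⊕ 0x10 = 0x15.

P[0] = 0xB0, P[1] = 0x72, P[2] = 0x8A, P[3] = 0x15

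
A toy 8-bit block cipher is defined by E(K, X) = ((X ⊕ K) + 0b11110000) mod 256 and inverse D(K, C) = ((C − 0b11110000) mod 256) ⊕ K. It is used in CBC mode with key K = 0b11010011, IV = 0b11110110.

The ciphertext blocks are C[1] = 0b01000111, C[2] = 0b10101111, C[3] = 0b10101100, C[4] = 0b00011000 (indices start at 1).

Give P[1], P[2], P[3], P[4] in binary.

P[1] = 0b01110010, P[2] = 0b00101011, P[3] = 0b11000000, P[4] = 0b01010111

CBC decryption: P_i = D(K, C_i) ⊕ C_{i−1}, with C_{0} = IV.
P[1]: D(K, 0b01000111) = 0b10000100; 0b10000100 ⊕ 0b11110110 = 0b01110010.
P[2]: D(K, 0b10101111) = 0b01101100; 0b01101100 ⊕ 0b01000111 = 0b00101011.
P[3]: D(K, 0b10101100) = 0b01101111; 0b01101111 ⊕ 0b10101111 = 0b11000000.
P[4]: D(K, 0b00011000) = 0b11111011; 0b11111011 ⊕ 0b10101100 = 0b01010111.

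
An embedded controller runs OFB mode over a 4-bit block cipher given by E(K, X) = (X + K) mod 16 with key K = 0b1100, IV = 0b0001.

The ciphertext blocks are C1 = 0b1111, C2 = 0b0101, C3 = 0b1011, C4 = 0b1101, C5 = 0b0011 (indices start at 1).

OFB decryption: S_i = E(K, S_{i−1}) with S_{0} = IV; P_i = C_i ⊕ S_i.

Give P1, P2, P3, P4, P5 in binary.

P1 = 0b0010, P2 = 0b1100, P3 = 0b1110, P4 = 0b1100, P5 = 0b1110

P1: S = E(K, 0b0001) = 0b1101; 0b1111 ⊕ 0b1101 = 0b0010.
P2: S = E(K, 0b1101) = 0b1001; 0b0101 ⊕ 0b1001 = 0b1100.
P3: S = E(K, 0b1001) = 0b0101; 0b1011 ⊕ 0b0101 = 0b1110.
P4: S = E(K, 0b0101) = 0b0001; 0b1101 ⊕ 0b0001 = 0b1100.
P5: S = E(K, 0b0001) = 0b1101; 0b0011 ⊕ 0b1101 = 0b1110.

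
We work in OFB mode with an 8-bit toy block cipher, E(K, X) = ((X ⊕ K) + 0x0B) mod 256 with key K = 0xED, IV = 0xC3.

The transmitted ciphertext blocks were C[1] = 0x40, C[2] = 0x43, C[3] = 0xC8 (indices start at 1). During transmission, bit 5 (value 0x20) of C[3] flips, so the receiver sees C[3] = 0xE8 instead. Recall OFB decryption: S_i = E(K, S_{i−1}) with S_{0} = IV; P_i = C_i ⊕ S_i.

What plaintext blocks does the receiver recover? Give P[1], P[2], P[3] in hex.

Only C[3] changed, to 0xE8. In OFB, a change in C_i flips the same bit in P_i only; the keystream is unaffected. Decrypting the received ciphertext:
P[1]: S = E(K, 0xC3) = 0x39; 0x40 ⊕ 0x39 = 0x79.
P[2]: S = E(K, 0x39) = 0xDF; 0x43 ⊕ 0xDF = 0x9C.
P[3]: S = E(K, 0xDF) = 0x3D; 0xE8 ⊕ 0x3D = 0xD5.
Blocks that differ from the original plaintext: P[3].

P[1] = 0x79, P[2] = 0x9C, P[3] = 0xD5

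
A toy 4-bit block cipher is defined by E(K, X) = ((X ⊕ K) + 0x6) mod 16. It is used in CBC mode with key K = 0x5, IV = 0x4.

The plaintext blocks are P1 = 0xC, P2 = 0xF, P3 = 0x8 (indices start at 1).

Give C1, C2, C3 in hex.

C1 = 0x3, C2 = 0xF, C3 = 0x8

CBC encryption: C_i = E(K, P_i ⊕ C_{i−1}), with C_{0} = IV.
C1: P1 ⊕ 0x4 = 0x8; E(K, 0x8) = 0x3.
C2: P2 ⊕ 0x3 = 0xC; E(K, 0xC) = 0xF.
C3: P3 ⊕ 0xF = 0x7; E(K, 0x7) = 0x8.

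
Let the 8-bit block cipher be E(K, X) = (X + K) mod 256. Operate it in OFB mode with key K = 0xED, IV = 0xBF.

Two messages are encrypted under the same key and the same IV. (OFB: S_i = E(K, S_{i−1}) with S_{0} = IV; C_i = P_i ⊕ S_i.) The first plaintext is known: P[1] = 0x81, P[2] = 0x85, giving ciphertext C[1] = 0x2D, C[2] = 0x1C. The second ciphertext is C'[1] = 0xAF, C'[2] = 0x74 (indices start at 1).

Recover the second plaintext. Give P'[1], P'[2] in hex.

P'[1] = 0x03, P'[2] = 0xED

In OFB with a reused IV, both messages share the same keystream S_i, so C_i ⊕ C'_i = P_i ⊕ P'_i and thus P'_i = P_i ⊕ C_i ⊕ C'_i.
P'[1]: 0x81 ⊕ 0x2D ⊕ 0xAF = 0x03.
P'[2]: 0x85 ⊕ 0x1C ⊕ 0x74 = 0xED.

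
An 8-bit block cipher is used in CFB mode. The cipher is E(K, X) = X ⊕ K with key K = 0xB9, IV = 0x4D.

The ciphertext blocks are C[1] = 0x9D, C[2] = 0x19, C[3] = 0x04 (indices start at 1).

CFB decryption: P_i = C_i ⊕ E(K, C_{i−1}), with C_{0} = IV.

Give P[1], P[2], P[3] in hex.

P[1]: E(K, 0x4D) = 0xF4; 0x9D ⊕ 0xF4 = 0x69.
P[2]: E(K, 0x9D) = 0x24; 0x19 ⊕ 0x24 = 0x3D.
P[3]: E(K, 0x19) = 0xA0; 0x04 ⊕ 0xA0 = 0xA4.

P[1] = 0x69, P[2] = 0x3D, P[3] = 0xA4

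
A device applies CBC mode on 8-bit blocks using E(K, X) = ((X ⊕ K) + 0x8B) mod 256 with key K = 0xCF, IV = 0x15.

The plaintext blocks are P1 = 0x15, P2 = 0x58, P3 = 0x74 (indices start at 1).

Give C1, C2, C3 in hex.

C1 = 0x5A, C2 = 0x58, C3 = 0x6E

CBC encryption: C_i = E(K, P_i ⊕ C_{i−1}), with C_{0} = IV.
C1: P1 ⊕ 0x15 = 0x00; E(K, 0x00) = 0x5A.
C2: P2 ⊕ 0x5A = 0x02; E(K, 0x02) = 0x58.
C3: P3 ⊕ 0x58 = 0x2C; E(K, 0x2C) = 0x6E.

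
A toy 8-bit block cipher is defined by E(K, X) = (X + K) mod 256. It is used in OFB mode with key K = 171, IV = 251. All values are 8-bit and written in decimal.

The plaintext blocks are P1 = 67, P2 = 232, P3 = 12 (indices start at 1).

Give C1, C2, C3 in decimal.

C1 = 229, C2 = 185, C3 = 240

OFB encryption: S_i = E(K, S_{i−1}) with S_{0} = IV; C_i = P_i ⊕ S_i.
C1: S = E(K, 251) = 166; 67 ⊕ 166 = 229.
C2: S = E(K, 166) = 81; 232 ⊕ 81 = 185.
C3: S = E(K, 81) = 252; 12 ⊕ 252 = 240.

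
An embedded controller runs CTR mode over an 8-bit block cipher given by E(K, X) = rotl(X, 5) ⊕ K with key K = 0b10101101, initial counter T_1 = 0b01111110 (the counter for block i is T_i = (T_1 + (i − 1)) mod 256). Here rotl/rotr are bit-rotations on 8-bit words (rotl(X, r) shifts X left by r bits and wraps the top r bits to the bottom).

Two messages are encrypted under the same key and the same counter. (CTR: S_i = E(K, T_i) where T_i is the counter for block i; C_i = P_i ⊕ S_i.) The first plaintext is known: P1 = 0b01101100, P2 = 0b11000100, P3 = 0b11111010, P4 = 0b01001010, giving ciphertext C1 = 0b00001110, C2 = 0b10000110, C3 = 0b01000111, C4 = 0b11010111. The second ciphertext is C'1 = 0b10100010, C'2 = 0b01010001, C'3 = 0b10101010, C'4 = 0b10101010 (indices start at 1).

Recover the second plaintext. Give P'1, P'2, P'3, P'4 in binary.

In CTR with a reused counter, both messages share the same keystream S_i, so C_i ⊕ C'_i = P_i ⊕ P'_i and thus P'_i = P_i ⊕ C_i ⊕ C'_i.
P'1: 0b01101100 ⊕ 0b00001110 ⊕ 0b10100010 = 0b11000000.
P'2: 0b11000100 ⊕ 0b10000110 ⊕ 0b01010001 = 0b00010011.
P'3: 0b11111010 ⊕ 0b01000111 ⊕ 0b10101010 = 0b00010111.
P'4: 0b01001010 ⊕ 0b11010111 ⊕ 0b10101010 = 0b00110111.

P'1 = 0b11000000, P'2 = 0b00010011, P'3 = 0b00010111, P'4 = 0b00110111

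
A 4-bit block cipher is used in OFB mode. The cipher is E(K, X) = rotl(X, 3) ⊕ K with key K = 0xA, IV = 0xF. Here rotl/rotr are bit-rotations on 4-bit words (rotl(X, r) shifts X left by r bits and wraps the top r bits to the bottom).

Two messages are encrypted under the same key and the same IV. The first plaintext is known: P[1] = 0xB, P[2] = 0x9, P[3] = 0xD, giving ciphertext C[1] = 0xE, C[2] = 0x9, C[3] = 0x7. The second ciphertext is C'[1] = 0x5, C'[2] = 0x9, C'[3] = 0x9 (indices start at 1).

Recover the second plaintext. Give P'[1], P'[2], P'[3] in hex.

P'[1] = 0x0, P'[2] = 0x9, P'[3] = 0x3

In OFB with a reused IV, both messages share the same keystream S_i, so C_i ⊕ C'_i = P_i ⊕ P'_i and thus P'_i = P_i ⊕ C_i ⊕ C'_i.
P'[1]: 0xB ⊕ 0xE ⊕ 0x5 = 0x0.
P'[2]: 0x9 ⊕ 0x9 ⊕ 0x9 = 0x9.
P'[3]: 0xD ⊕ 0x7 ⊕ 0x9 = 0x3.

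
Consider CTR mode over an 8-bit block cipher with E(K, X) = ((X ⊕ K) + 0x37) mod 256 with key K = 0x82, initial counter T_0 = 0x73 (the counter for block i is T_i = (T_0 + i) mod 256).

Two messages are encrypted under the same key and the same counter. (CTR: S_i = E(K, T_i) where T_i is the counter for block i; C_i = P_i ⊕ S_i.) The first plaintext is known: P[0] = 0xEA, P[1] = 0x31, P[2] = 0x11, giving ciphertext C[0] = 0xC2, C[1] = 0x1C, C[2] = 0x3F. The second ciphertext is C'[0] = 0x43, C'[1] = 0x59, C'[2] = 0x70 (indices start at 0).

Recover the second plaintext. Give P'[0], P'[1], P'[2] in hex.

In CTR with a reused counter, both messages share the same keystream S_i, so C_i ⊕ C'_i = P_i ⊕ P'_i and thus P'_i = P_i ⊕ C_i ⊕ C'_i.
P'[0]: 0xEA ⊕ 0xC2 ⊕ 0x43 = 0x6B.
P'[1]: 0x31 ⊕ 0x1C ⊕ 0x59 = 0x74.
P'[2]: 0x11 ⊕ 0x3F ⊕ 0x70 = 0x5E.

P'[0] = 0x6B, P'[1] = 0x74, P'[2] = 0x5E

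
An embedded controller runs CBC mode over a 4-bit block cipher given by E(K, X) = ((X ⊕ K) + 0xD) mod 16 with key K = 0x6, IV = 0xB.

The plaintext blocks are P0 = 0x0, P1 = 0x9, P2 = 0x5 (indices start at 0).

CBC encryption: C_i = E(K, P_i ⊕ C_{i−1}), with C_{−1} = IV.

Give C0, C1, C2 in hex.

C0 = 0xA, C1 = 0x2, C2 = 0xE

C0: P0 ⊕ 0xB = 0xB; E(K, 0xB) = 0xA.
C1: P1 ⊕ 0xA = 0x3; E(K, 0x3) = 0x2.
C2: P2 ⊕ 0x2 = 0x7; E(K, 0x7) = 0xE.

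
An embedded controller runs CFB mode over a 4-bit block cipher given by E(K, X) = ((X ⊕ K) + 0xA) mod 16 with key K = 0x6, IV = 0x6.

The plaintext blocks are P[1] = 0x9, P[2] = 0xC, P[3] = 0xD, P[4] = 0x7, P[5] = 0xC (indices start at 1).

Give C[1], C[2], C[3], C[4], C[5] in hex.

CFB encryption: C_i = P_i ⊕ E(K, C_{i−1}), with C_{0} = IV.
C[1]: E(K, 0x6) = 0xA; 0x9 ⊕ 0xA = 0x3.
C[2]: E(K, 0x3) = 0xF; 0xC ⊕ 0xF = 0x3.
C[3]: E(K, 0x3) = 0xF; 0xD ⊕ 0xF = 0x2.
C[4]: E(K, 0x2) = 0xE; 0x7 ⊕ 0xE = 0x9.
C[5]: E(K, 0x9) = 0x9; 0xC ⊕ 0x9 = 0x5.

C[1] = 0x3, C[2] = 0x3, C[3] = 0x2, C[4] = 0x9, C[5] = 0x5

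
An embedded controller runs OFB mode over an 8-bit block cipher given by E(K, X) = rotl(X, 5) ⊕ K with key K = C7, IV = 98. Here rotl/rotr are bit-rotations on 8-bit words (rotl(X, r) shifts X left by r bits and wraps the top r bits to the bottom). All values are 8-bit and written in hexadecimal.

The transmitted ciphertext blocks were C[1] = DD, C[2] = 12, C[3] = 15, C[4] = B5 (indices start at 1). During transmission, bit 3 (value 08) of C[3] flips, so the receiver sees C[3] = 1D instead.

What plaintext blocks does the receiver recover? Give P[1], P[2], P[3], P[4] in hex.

P[1] = 09, P[2] = 4F, P[3] = 71, P[4] = FF

OFB decryption: S_i = E(K, S_{i−1}) with S_{0} = IV; P_i = C_i ⊕ S_i.
Only C[3] changed, to 1D. In OFB, a change in C_i flips the same bit in P_i only; the keystream is unaffected. Decrypting the received ciphertext:
P[1]: S = E(K, 98) = D4; DD ⊕ D4 = 09.
P[2]: S = E(K, D4) = 5D; 12 ⊕ 5D = 4F.
P[3]: S = E(K, 5D) = 6C; 1D ⊕ 6C = 71.
P[4]: S = E(K, 6C) = 4A; B5 ⊕ 4A = FF.
Blocks that differ from the original plaintext: P[3].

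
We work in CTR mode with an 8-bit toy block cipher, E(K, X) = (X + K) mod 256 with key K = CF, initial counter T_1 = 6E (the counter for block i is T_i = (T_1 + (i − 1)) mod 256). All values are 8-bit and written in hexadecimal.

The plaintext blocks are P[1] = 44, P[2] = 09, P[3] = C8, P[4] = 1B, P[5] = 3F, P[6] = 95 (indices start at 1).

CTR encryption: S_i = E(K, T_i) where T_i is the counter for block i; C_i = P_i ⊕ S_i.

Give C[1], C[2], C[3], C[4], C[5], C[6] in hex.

C[1]: T = 6E, S = E(K, T) = 3D; 44 ⊕ 3D = 79.
C[2]: T = 6F, S = E(K, T) = 3E; 09 ⊕ 3E = 37.
C[3]: T = 70, S = E(K, T) = 3F; C8 ⊕ 3F = F7.
C[4]: T = 71, S = E(K, T) = 40; 1B ⊕ 40 = 5B.
C[5]: T = 72, S = E(K, T) = 41; 3F ⊕ 41 = 7E.
C[6]: T = 73, S = E(K, T) = 42; 95 ⊕ 42 = D7.

C[1] = 79, C[2] = 37, C[3] = F7, C[4] = 5B, C[5] = 7E, C[6] = D7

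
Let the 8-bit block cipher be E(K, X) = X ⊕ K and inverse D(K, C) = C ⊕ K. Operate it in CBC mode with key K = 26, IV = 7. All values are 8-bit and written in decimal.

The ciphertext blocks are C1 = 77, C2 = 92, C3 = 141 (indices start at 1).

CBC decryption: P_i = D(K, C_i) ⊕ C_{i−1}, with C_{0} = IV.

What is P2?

P2: D(K, 92) = 70; 70 ⊕ 77 = 11.

P2 = 11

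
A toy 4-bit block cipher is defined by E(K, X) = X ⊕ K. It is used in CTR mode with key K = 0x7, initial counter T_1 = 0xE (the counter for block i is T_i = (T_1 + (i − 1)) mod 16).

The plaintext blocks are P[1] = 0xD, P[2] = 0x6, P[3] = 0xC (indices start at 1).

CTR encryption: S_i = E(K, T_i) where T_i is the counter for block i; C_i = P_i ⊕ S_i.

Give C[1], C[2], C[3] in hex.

C[1] = 0x4, C[2] = 0xE, C[3] = 0xB

C[1]: T = 0xE, S = E(K, T) = 0x9; 0xD ⊕ 0x9 = 0x4.
C[2]: T = 0xF, S = E(K, T) = 0x8; 0x6 ⊕ 0x8 = 0xE.
C[3]: T = 0x0, S = E(K, T) = 0x7; 0xC ⊕ 0x7 = 0xB.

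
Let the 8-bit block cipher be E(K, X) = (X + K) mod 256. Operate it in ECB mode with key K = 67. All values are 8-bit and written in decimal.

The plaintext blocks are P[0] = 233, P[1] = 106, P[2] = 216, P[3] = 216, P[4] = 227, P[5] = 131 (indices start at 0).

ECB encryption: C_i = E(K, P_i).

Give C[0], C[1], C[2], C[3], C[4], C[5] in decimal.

C[0]: E(K, 233) = 44.
C[1]: E(K, 106) = 173.
C[2]: E(K, 216) = 27.
C[3]: E(K, 216) = 27.
C[4]: E(K, 227) = 38.
C[5]: E(K, 131) = 198.

C[0] = 44, C[1] = 173, C[2] = 27, C[3] = 27, C[4] = 38, C[5] = 198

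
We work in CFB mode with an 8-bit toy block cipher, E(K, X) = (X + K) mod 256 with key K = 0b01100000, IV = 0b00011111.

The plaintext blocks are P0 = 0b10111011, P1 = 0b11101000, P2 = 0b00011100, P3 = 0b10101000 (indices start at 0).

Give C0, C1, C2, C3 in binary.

CFB encryption: C_i = P_i ⊕ E(K, C_{i−1}), with C_{−1} = IV.
C0: E(K, 0b00011111) = 0b01111111; 0b10111011 ⊕ 0b01111111 = 0b11000100.
C1: E(K, 0b11000100) = 0b00100100; 0b11101000 ⊕ 0b00100100 = 0b11001100.
C2: E(K, 0b11001100) = 0b00101100; 0b00011100 ⊕ 0b00101100 = 0b00110000.
C3: E(K, 0b00110000) = 0b10010000; 0b10101000 ⊕ 0b10010000 = 0b00111000.

C0 = 0b11000100, C1 = 0b11001100, C2 = 0b00110000, C3 = 0b00111000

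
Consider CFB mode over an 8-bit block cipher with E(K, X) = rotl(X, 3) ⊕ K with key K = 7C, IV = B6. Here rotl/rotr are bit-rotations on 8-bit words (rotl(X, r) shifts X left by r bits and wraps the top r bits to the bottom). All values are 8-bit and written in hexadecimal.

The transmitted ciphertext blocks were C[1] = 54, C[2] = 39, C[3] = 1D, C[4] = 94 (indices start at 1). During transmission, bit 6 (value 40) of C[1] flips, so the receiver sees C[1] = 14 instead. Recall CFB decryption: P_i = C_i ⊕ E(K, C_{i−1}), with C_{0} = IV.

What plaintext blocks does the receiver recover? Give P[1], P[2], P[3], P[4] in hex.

Only C[1] changed, to 14. In CFB, a change in C_i flips the same bit in P_i and garbles P_{i+1}. Decrypting the received ciphertext:
P[1]: E(K, B6) = C9; 14 ⊕ C9 = DD.
P[2]: E(K, 14) = DC; 39 ⊕ DC = E5.
P[3]: E(K, 39) = B5; 1D ⊕ B5 = A8.
P[4]: E(K, 1D) = 94; 94 ⊕ 94 = 00.
Blocks that differ from the original plaintext: P[1], P[2].

P[1] = DD, P[2] = E5, P[3] = A8, P[4] = 00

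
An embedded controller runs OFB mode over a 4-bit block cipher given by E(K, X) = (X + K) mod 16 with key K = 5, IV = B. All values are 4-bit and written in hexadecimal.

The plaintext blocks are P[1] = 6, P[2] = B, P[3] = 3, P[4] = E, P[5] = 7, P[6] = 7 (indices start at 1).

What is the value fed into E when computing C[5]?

F

OFB encryption: S_i = E(K, S_{i−1}) with S_{0} = IV; C_i = P_i ⊕ S_i.
C[1]: S = E(K, B) = 0; 6 ⊕ 0 = 6.
C[2]: S = E(K, 0) = 5; B ⊕ 5 = E.
C[3]: S = E(K, 5) = A; 3 ⊕ A = 9.
C[4]: S = E(K, A) = F; E ⊕ F = 1.
C[5]: S = E(K, F) = 4; 7 ⊕ 4 = 3.
So the input to E for block [5] is F.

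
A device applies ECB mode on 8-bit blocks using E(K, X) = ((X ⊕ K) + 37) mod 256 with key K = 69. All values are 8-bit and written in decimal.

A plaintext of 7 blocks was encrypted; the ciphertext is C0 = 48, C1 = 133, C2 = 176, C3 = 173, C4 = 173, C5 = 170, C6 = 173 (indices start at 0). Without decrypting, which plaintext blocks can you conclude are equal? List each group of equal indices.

ECB encrypts each block independently with the same key, so equal ciphertext blocks imply equal plaintext blocks.
C3 = C4 = C6 = 173, so P3 = P4 = P6.

P3 = P4 = P6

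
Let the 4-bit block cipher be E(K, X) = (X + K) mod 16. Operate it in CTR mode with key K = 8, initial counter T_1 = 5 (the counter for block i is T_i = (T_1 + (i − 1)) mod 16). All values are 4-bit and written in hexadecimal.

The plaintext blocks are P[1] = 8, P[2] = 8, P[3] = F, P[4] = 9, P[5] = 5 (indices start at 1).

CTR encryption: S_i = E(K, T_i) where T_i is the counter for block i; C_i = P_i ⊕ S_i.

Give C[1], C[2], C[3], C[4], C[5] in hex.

C[1] = 5, C[2] = 6, C[3] = 0, C[4] = 9, C[5] = 4

C[1]: T = 5, S = E(K, T) = D; 8 ⊕ D = 5.
C[2]: T = 6, S = E(K, T) = E; 8 ⊕ E = 6.
C[3]: T = 7, S = E(K, T) = F; F ⊕ F = 0.
C[4]: T = 8, S = E(K, T) = 0; 9 ⊕ 0 = 9.
C[5]: T = 9, S = E(K, T) = 1; 5 ⊕ 1 = 4.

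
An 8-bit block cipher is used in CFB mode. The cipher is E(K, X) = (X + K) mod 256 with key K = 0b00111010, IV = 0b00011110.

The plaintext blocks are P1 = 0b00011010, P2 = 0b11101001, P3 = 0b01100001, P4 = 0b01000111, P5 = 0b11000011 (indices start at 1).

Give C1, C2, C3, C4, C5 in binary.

C1 = 0b01000010, C2 = 0b10010101, C3 = 0b10101110, C4 = 0b10101111, C5 = 0b00101010

CFB encryption: C_i = P_i ⊕ E(K, C_{i−1}), with C_{0} = IV.
C1: E(K, 0b00011110) = 0b01011000; 0b00011010 ⊕ 0b01011000 = 0b01000010.
C2: E(K, 0b01000010) = 0b01111100; 0b11101001 ⊕ 0b01111100 = 0b10010101.
C3: E(K, 0b10010101) = 0b11001111; 0b01100001 ⊕ 0b11001111 = 0b10101110.
C4: E(K, 0b10101110) = 0b11101000; 0b01000111 ⊕ 0b11101000 = 0b10101111.
C5: E(K, 0b10101111) = 0b11101001; 0b11000011 ⊕ 0b11101001 = 0b00101010.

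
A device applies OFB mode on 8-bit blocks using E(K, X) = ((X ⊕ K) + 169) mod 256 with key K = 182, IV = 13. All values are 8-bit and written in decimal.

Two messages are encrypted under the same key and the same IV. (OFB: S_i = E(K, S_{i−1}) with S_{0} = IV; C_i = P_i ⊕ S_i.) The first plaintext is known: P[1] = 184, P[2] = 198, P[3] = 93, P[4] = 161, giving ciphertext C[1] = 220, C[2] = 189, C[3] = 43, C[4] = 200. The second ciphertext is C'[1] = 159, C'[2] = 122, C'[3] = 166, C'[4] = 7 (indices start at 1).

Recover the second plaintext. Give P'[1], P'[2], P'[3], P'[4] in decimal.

P'[1] = 251, P'[2] = 1, P'[3] = 208, P'[4] = 110

In OFB with a reused IV, both messages share the same keystream S_i, so C_i ⊕ C'_i = P_i ⊕ P'_i and thus P'_i = P_i ⊕ C_i ⊕ C'_i.
P'[1]: 184 ⊕ 220 ⊕ 159 = 251.
P'[2]: 198 ⊕ 189 ⊕ 122 = 1.
P'[3]: 93 ⊕ 43 ⊕ 166 = 208.
P'[4]: 161 ⊕ 200 ⊕ 7 = 110.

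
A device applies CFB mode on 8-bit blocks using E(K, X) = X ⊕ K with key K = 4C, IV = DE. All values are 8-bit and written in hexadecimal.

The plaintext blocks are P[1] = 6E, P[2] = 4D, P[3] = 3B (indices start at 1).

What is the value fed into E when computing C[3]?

CFB encryption: C_i = P_i ⊕ E(K, C_{i−1}), with C_{0} = IV.
C[1]: E(K, DE) = 92; 6E ⊕ 92 = FC.
C[2]: E(K, FC) = B0; 4D ⊕ B0 = FD.
C[3]: E(K, FD) = B1; 3B ⊕ B1 = 8A.
So the input to E for block [3] is FD.

FD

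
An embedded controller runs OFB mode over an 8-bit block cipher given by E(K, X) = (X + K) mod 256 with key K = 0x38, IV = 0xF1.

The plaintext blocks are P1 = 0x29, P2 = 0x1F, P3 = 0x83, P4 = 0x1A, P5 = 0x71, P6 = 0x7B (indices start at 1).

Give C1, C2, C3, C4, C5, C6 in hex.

OFB encryption: S_i = E(K, S_{i−1}) with S_{0} = IV; C_i = P_i ⊕ S_i.
C1: S = E(K, 0xF1) = 0x29; 0x29 ⊕ 0x29 = 0x00.
C2: S = E(K, 0x29) = 0x61; 0x1F ⊕ 0x61 = 0x7E.
C3: S = E(K, 0x61) = 0x99; 0x83 ⊕ 0x99 = 0x1A.
C4: S = E(K, 0x99) = 0xD1; 0x1A ⊕ 0xD1 = 0xCB.
C5: S = E(K, 0xD1) = 0x09; 0x71 ⊕ 0x09 = 0x78.
C6: S = E(K, 0x09) = 0x41; 0x7B ⊕ 0x41 = 0x3A.

C1 = 0x00, C2 = 0x7E, C3 = 0x1A, C4 = 0xCB, C5 = 0x78, C6 = 0x3A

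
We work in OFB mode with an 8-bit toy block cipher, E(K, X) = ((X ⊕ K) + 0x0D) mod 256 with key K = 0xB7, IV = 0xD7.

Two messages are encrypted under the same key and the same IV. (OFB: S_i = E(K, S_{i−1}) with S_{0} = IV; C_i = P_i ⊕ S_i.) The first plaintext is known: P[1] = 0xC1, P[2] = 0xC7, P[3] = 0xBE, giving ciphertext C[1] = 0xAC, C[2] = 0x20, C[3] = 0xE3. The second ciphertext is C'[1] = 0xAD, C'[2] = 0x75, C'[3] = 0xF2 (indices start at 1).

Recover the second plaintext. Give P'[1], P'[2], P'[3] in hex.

In OFB with a reused IV, both messages share the same keystream S_i, so C_i ⊕ C'_i = P_i ⊕ P'_i and thus P'_i = P_i ⊕ C_i ⊕ C'_i.
P'[1]: 0xC1 ⊕ 0xAC ⊕ 0xAD = 0xC0.
P'[2]: 0xC7 ⊕ 0x20 ⊕ 0x75 = 0x92.
P'[3]: 0xBE ⊕ 0xE3 ⊕ 0xF2 = 0xAF.

P'[1] = 0xC0, P'[2] = 0x92, P'[3] = 0xAF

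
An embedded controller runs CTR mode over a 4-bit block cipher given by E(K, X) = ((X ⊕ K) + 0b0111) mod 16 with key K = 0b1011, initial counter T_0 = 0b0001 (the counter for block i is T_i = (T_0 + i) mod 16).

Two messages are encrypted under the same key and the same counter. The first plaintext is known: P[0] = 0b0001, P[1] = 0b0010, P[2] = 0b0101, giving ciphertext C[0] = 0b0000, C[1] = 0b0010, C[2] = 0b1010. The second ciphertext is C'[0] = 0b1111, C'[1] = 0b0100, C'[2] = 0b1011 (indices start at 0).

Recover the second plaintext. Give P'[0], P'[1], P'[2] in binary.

P'[0] = 0b1110, P'[1] = 0b0100, P'[2] = 0b0100

In CTR with a reused counter, both messages share the same keystream S_i, so C_i ⊕ C'_i = P_i ⊕ P'_i and thus P'_i = P_i ⊕ C_i ⊕ C'_i.
P'[0]: 0b0001 ⊕ 0b0000 ⊕ 0b1111 = 0b1110.
P'[1]: 0b0010 ⊕ 0b0010 ⊕ 0b0100 = 0b0100.
P'[2]: 0b0101 ⊕ 0b1010 ⊕ 0b1011 = 0b0100.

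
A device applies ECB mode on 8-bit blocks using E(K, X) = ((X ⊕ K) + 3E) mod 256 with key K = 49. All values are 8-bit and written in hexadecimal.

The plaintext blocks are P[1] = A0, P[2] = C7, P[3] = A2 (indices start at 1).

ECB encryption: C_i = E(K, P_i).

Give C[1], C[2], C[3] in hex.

C[1]: E(K, A0) = 27.
C[2]: E(K, C7) = CC.
C[3]: E(K, A2) = 29.

C[1] = 27, C[2] = CC, C[3] = 29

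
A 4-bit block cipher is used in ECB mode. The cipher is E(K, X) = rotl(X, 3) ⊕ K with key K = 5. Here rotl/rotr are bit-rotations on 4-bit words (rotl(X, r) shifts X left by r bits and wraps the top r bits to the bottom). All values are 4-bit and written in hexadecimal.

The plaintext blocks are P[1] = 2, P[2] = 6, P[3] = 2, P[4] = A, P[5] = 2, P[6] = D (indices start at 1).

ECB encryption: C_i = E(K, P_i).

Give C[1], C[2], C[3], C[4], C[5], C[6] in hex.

C[1] = 4, C[2] = 6, C[3] = 4, C[4] = 0, C[5] = 4, C[6] = B

C[1]: E(K, 2) = 4.
C[2]: E(K, 6) = 6.
C[3]: E(K, 2) = 4.
C[4]: E(K, A) = 0.
C[5]: E(K, 2) = 4.
C[6]: E(K, D) = B.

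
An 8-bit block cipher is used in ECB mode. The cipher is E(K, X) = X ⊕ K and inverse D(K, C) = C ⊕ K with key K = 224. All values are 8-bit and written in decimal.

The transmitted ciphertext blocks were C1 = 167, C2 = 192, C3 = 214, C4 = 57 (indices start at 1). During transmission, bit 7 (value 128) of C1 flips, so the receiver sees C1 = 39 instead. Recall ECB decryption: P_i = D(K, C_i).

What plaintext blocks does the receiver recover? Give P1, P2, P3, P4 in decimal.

Only C1 changed, to 39. In ECB, a change in C_i affects only P_i. Decrypting the received ciphertext:
P1: D(K, 39) = 199.
P2: D(K, 192) = 32.
P3: D(K, 214) = 54.
P4: D(K, 57) = 217.
Blocks that differ from the original plaintext: P1.

P1 = 199, P2 = 32, P3 = 54, P4 = 217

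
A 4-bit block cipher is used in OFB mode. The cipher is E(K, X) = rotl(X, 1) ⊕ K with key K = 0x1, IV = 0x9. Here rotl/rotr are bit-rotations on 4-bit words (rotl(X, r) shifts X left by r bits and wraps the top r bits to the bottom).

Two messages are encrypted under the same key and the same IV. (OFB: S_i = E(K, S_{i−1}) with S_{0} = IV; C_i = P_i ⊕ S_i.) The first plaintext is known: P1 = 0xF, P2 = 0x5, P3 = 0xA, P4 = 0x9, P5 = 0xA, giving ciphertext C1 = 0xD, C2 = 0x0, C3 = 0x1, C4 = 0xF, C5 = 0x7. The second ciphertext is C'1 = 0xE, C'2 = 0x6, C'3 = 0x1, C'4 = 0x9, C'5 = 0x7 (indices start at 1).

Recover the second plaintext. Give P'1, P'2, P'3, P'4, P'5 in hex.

P'1 = 0xC, P'2 = 0x3, P'3 = 0xA, P'4 = 0xF, P'5 = 0xA

In OFB with a reused IV, both messages share the same keystream S_i, so C_i ⊕ C'_i = P_i ⊕ P'_i and thus P'_i = P_i ⊕ C_i ⊕ C'_i.
P'1: 0xF ⊕ 0xD ⊕ 0xE = 0xC.
P'2: 0x5 ⊕ 0x0 ⊕ 0x6 = 0x3.
P'3: 0xA ⊕ 0x1 ⊕ 0x1 = 0xA.
P'4: 0x9 ⊕ 0xF ⊕ 0x9 = 0xF.
P'5: 0xA ⊕ 0x7 ⊕ 0x7 = 0xA.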